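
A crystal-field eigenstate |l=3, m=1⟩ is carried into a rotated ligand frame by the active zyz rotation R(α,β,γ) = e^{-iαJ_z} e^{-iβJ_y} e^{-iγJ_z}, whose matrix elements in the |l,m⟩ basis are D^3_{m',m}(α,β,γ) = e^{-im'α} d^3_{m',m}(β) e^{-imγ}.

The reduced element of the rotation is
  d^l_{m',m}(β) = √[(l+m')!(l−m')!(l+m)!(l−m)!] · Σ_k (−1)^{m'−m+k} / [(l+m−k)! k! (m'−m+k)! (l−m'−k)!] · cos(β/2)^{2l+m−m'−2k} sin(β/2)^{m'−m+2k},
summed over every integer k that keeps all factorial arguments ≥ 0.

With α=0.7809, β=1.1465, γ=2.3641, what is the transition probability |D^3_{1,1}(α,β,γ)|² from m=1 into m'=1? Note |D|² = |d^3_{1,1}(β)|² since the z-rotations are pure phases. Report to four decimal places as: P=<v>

Split into d^3_{1,1}(β=1.1465) × two z-phases.
Half-angle: c=0.840143, s=0.542365. N=√(24·2·24·2)=48.000000
k: max(0,(1)−(1))=0 … min(3+(1),3−(1))=2
  k=0: (−1)^0·48.0000/(48)·0.8401^6·0.5424^0 = +0.351656
  k=1: (−1)^1·48.0000/(6)·0.8401^4·0.5424^2 = -1.172428
  k=2: (−1)^2·48.0000/(8)·0.8401^2·0.5424^4 = +0.366459
d^3_{1,1}(1.1465) = +0.351656 -1.172428 +0.366459 = -0.454313
|D^3_{1,1}|² = |d^3_{1,1}(β)|² = (-0.454313)² = 0.206400 (the z-rotation phases have unit modulus)

P=0.2064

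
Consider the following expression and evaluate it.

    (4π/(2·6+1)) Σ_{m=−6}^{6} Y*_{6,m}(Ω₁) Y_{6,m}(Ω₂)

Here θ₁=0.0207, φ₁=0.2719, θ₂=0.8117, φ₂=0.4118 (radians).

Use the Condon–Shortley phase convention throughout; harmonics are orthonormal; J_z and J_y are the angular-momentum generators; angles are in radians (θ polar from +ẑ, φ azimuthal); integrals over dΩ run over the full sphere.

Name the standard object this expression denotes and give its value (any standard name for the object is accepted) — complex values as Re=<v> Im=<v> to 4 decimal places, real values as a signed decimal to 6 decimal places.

This sum is the spherical-harmonic addition theorem: it equals the Legendre polynomial P_l(cos γ) of the angle γ between the two directions.
Addition theorem: P_6(cos γ) = (4π/13) Σ_m Y*_{lm}(Ω₁) Y_{lm}(Ω₂), m = −6…6:
  m=-6: Y*=(-0.000000, 0.000000)  Y=(-0.055162, -0.043774)  product (0.000000, -0.000000)
  m=-5: Y*=(0.000000, 0.000000)  Y=(-0.108553, -0.204399)  product (0.000000, -0.000000)
  m=-4: Y*=(0.000000, 0.000001)  Y=(-0.031762, -0.414905)  product (0.000000, -0.000000)
  m=-3: Y*=(0.000032, 0.000034)  Y=(0.124558, -0.357345)  product (0.000016, -0.000007)
  m=-2: Y*=(0.001908, 0.001154)  Y=(-0.014158, 0.015283)  product (-0.000045, 0.000013)
  m=-1: Y*=(0.065571, 0.018282)  Y=(-0.340454, 0.148701)  product (-0.025043, 0.003526)
  m=+0: Y*=(1.012536, -0.000000)  Y=(-0.088443, 0.000000)  product (-0.089551, 0.000000)
  m=+1: Y*=(-0.065571, 0.018282)  Y=(0.340454, 0.148701)  product (-0.025043, -0.003526)
  m=+2: Y*=(0.001908, -0.001154)  Y=(-0.014158, -0.015283)  product (-0.000045, -0.000013)
  m=+3: Y*=(-0.000032, 0.000034)  Y=(-0.124558, -0.357345)  product (0.000016, 0.000007)
  m=+4: Y*=(0.000000, -0.000001)  Y=(-0.031762, 0.414905)  product (0.000000, 0.000000)
  m=+5: Y*=(-0.000000, 0.000000)  Y=(0.108553, -0.204399)  product (0.000000, 0.000000)
  m=+6: Y*=(-0.000000, -0.000000)  Y=(-0.055162, 0.043774)  product (0.000000, 0.000000)
Accumulated sum (-0.139693, 0.000000); after 4π/(2l+1) scaling, (-0.135034, 0.000000) ⇒ P_6 = -0.135034

Legendre polynomial (addition theorem), -0.135034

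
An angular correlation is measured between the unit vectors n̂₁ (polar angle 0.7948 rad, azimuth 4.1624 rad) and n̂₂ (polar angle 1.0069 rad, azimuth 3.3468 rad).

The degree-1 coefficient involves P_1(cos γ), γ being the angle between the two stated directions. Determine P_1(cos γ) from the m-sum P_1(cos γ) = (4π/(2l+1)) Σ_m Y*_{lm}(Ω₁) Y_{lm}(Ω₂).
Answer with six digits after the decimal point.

Addition theorem: P_1(cos γ) = (4π/3) Σ_m Y*_{lm}(Ω₁) Y_{lm}(Ω₂), m = −1…1:
  m=-1: (-0.12889 - 0.21022j) × (-0.28588 + 0.05950j) = 0.04935 + 0.05243j  (running Σ = 0.04935 + 0.05243j)
  m=0: (0.34223 + 0.00000j) × (0.26115 + 0.00000j) = 0.08937 + 0.00000j  (running Σ = 0.13873 + 0.05243j)
  m=1: (0.12889 - 0.21022j) × (0.28588 + 0.05950j) = 0.04935 - 0.05243j  (running Σ = 0.18808 + 0.00000j)
Σ over m = 0.18808 + 0.00000j; ×(4π/3) → 0.78784 + 0.00000j. Real part: 0.787836

0.787836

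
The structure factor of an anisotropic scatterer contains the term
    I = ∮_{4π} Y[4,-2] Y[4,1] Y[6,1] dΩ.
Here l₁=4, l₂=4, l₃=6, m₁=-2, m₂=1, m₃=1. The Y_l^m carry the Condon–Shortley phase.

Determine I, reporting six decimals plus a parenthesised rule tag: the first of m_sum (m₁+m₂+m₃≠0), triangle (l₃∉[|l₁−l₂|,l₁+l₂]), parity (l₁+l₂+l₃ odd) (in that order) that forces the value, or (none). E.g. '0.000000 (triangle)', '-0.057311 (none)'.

m-sum 0 ✓  L=14 even ✓  0≤6≤8 ✓
Π(2lᵢ+1) = 9×9×13 = 1053
triangle coeff Δ(4,4,6) = 1/1261260
Σ_t [0,2]: t=0:+1/4608 t=1:−1/1296 t=2:+1/4608 = -7/20736
(3j)²=20/1287 [(4 4 6; 0 0 0)], sign=-1
Σ_t [0,2]: t=0:+1/172800 t=1:−1/5760 t=2:+1/3456 = 7/57600
(3j)²=21/2860 [(4 4 6; -2 1 1)], sign=-1
⇒ 4πI² = 189/1573
I = (+1)√(189/1573/(4π)) = 0.09778261
No selection rule forces the value: the integral is nonzero (none).

0.097783 (none)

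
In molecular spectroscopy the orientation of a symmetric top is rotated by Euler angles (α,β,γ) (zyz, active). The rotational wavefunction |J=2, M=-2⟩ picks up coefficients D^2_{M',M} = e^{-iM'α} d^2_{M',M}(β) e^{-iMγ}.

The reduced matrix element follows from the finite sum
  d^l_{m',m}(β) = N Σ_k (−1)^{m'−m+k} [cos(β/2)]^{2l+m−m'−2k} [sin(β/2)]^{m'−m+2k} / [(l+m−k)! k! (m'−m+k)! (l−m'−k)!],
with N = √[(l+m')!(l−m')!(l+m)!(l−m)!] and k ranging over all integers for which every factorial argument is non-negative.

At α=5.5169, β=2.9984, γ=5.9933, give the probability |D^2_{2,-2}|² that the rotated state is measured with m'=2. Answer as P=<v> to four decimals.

P=0.9797

Split into d^2_{2,-2}(β=2.9984) × two z-phases.
With c≡cos(β/2)=0.071535 and s≡sin(β/2)=0.997438, N=[24·1·1·24]^{1/2}=24.000000
Admissible k: 0..0 (factorial args all ≥0)
  k=0: (−1)^4·24.0000/(24)·0.0715^0·0.9974^4 = +0.989792
d^2_{2,-2}(2.9984) = +0.989792
|D^2_{2,-2}|² = |d^2_{2,-2}(β)|² = (+0.989792)² = 0.979687 (the z-rotation phases have unit modulus)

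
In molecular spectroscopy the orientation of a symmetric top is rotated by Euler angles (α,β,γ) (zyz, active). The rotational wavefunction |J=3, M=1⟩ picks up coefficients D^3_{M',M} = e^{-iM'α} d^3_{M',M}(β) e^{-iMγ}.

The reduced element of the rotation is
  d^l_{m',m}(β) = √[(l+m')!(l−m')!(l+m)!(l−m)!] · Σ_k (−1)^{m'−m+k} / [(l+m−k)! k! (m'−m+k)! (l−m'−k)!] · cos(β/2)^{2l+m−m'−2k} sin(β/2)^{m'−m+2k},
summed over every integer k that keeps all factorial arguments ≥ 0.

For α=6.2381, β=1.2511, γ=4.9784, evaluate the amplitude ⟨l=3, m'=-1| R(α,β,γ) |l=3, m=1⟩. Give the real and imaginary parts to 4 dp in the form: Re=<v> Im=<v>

Re=0.0951 Im=0.2957

First d^3_{-1,1}(β=1.2511), then the phase factors e^{-i(-1)α} and e^{-i(1)γ}:
c=cos(1.251100/2)=0.810641, s=sin(1.251100/2)=0.585543; N=√[2·24·24·2]=48.000000
k: max(0,(1)−(-1))=2 … min(3+(1),3−(-1))=4
  k=2: (−1)^0·48.0000/(8)·0.8106^4·0.5855^2 = +0.888349
  k=3: (−1)^1·48.0000/(6)·0.8106^2·0.5855^4 = -0.617992
  k=4: (−1)^2·48.0000/(48)·0.8106^0·0.5855^6 = +0.040305
d^3_{-1,1}(1.2511) = +0.888349 -0.617992 +0.040305 = +0.310662
D = (+0.998984-0.045070i)·(+0.310662)·(+0.262885+0.964827i) = +0.095094+0.295749i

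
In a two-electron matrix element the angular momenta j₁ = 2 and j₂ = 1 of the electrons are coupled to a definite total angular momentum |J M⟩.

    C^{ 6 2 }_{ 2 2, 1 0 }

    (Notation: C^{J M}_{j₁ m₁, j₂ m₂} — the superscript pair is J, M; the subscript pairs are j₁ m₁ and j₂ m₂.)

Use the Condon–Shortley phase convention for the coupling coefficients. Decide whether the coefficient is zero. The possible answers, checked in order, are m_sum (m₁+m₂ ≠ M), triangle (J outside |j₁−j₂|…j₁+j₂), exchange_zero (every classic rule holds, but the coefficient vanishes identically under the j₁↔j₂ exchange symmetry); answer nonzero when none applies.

m-sum: m₁+m₂ = 2+0 = 2, M = 2  ✓
triangle: need |j₁−j₂| ≤ J ≤ j₁+j₂, i.e. J ∈ [1, 3]; J = 6 is outside ✗ ⇒ coefficient is 0

triangle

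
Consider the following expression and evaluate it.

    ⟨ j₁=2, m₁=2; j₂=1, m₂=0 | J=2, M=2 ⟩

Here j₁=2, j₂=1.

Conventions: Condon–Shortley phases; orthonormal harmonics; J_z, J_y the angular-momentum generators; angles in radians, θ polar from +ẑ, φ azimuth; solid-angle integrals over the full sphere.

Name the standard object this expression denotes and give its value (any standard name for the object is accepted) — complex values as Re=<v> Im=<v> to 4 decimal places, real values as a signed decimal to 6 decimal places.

This is a Clebsch–Gordan (vector-coupling) coefficient.
√[5·1!3!1!/6! · 4!0!1!1!4!0!] = √(24)
  +(−1)^0/∏(0,1,0,1,3,0)! = 1/6  (running 1/6)
⟨..|..⟩ = √(24)·(1/6) = +0.816497

Clebsch–Gordan coefficient, +√(2/3) ≈ +0.816497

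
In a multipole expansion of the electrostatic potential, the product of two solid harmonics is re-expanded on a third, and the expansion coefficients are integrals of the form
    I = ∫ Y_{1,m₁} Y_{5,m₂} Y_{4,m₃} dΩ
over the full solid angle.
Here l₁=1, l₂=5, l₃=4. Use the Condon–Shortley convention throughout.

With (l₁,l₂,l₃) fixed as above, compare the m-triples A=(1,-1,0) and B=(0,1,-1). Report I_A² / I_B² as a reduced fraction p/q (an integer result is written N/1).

l's match ⇒ only the (l;m) 3-j factors differ between A and B.
A: triangle coeff Δ(1,5,4) = 1/495; Σ_t [0,0]: t=0:+1/1152 = 1/1152; (3j)²=1/33 [(1 5 4; 1 -1 0)], sign=+1
B: triangle coeff Δ(1,5,4) = 1/495; Σ_t [1,1]: t=1:−1/720 = -1/720; (3j)²=8/165 [(1 5 4; 0 1 -1)], sign=+1
I_A²/I_B² = (1/33)/(8/165) = 5/8

5/8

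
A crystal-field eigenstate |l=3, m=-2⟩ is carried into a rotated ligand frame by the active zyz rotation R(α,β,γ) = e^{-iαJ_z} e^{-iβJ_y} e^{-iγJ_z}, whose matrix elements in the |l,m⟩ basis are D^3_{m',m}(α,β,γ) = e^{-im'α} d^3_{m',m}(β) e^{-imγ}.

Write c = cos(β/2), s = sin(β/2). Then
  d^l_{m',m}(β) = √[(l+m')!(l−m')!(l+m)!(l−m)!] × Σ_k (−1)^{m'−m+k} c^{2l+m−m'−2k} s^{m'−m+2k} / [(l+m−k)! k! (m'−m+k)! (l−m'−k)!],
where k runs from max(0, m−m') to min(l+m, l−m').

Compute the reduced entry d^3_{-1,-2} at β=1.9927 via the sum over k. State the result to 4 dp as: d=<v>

d^3_{-1,-2}(β=1.9927) via the finite sum:
c=cos(1.992700/2)=0.543370, s=sin(1.992700/2)=0.839493; N=√[2·24·1·120]=75.894664
k: max(0,(-2)−(-1))=0 … min(3+(-2),3−(-1))=1
  k=0: (−1)^1·75.8947/(24)·0.5434^5·0.8395^1 = -0.125746
  k=1: (−1)^2·75.8947/(12)·0.5434^3·0.8395^3 = +0.600301
d^3_{-1,-2}(1.9927) = -0.125746 +0.600301 = +0.474554

d=0.4746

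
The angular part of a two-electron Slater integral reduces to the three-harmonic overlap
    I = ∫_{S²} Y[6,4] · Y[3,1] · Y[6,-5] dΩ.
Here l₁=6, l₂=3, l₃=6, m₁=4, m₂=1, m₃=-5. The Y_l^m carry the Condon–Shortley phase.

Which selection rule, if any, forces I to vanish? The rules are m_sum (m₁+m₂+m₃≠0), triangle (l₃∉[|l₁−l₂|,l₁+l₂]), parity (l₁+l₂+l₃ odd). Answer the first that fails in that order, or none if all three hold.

azimuthal sum: 4 + 1 − 5 = 0  ✓
3 ≤ 6 ≤ 9 (triangle on l)  ✓
L = 6 + 3 + 6 = 15 (odd)  ✗

parity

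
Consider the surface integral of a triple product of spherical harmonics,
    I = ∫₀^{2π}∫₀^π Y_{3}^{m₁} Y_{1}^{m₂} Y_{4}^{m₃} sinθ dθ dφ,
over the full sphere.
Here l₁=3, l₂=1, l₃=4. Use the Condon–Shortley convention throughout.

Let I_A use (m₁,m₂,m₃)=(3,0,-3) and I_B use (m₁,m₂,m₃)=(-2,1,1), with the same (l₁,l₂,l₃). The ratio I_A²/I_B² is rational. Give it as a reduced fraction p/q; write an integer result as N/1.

7/3

Same 3,1,4: normalisation and zero-m 3j drop out of the ratio.
A: Δ: 0! 6! 2! / 9! → 1/252; sum: t=0:+1/720 = 1/720; 3j²(3 1 4; 3 0 -3) = Δ·Π!·Σ² = 1/36  (sign -1)
B: Δ: 0! 6! 2! / 9! → 1/252; sum: t=0:+1/240 = 1/240; 3j²(3 1 4; -2 1 1) = Δ·Π!·Σ² = 1/84  (sign -1)
I_A²/I_B² = (1/36)/(1/84) = 7/3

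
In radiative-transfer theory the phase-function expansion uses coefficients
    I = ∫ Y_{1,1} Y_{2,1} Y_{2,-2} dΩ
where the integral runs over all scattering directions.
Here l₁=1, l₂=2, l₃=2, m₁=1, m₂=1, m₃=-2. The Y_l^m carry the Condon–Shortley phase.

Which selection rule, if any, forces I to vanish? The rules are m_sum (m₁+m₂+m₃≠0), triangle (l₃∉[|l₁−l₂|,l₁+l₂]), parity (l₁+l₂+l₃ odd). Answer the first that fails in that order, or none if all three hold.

m₁+m₂+m₃ = 1 + 1 − 2 = 0  ✓
triangle: |1−2|=1 ≤ l₃=2 ≤ 1+2=3  ✓
parity: l₁+l₂+l₃ = 5 is odd  ✗

parity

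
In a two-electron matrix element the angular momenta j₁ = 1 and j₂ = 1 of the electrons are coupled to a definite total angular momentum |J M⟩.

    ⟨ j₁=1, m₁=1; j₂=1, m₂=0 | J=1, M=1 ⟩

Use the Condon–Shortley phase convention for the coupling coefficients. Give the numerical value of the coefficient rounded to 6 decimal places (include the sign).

triangle: 1!*1!*1!/4! = 1/24
(j±m)!: 2!*0!*1!*1!*2!*0! = 4
prefactor² = (2J+1)*Δ*N² = 1/2
  k=0: +1/(0!*1!*0!*1!*1!*0!) = 1
Σ = 1  ⇒  CG² = 1/2*1² = 1/2
CG = +√(1/2) = +0.707107

+0.707107  (= +√(1/2))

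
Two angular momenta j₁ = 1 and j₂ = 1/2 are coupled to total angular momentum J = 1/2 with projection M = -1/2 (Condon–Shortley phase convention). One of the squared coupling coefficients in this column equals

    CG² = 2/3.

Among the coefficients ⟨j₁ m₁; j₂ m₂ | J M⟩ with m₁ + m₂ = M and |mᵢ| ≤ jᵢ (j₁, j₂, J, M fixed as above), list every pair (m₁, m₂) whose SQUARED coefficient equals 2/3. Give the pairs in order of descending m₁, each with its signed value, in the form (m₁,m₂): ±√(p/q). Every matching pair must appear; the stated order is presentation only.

(-1,1/2): −√(2/3)

Admissible pairs with m₁+m₂ = M = -1/2: (-1,1/2), (0,-1/2)
  (m₁,m₂)=(0,-1/2): CG² = 1/3, CG = +√(1/3)
  (m₁,m₂)=(-1,1/2): CG² = 2/3, CG = −√(2/3)   ← matches the target
Pairs with CG² = 2/3: (-1,1/2): −√(2/3)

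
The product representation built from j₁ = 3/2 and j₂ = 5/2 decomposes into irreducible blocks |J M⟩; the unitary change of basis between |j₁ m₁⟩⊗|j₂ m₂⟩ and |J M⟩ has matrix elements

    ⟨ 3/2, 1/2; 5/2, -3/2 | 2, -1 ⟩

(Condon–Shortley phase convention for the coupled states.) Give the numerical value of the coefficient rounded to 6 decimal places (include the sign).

+√(1/42) = +0.154303

triangle: 2!·1!·3!/7! = 12/5040
(j±m)!: 2!·1!·1!·4!·1!·3! = 288
prefactor² = (2J+1)·Δ·N² = 24/7
  k=0: +1/(0!·2!·1!·1!·0!·2!) = 1/4
  k=1: −1/(1!·1!·0!·0!·1!·3!) = -1/6
Σ = 1/12  ⇒  CG² = 24/7·(1/12)² = 1/42
CG = +√(1/42) = +0.154303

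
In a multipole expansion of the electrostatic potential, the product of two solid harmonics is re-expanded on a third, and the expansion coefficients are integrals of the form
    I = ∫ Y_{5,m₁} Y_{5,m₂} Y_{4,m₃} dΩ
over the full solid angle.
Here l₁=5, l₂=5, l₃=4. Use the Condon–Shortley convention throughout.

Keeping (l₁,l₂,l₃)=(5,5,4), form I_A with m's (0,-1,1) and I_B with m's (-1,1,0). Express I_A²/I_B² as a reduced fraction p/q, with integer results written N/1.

3/8

Same 5,5,4: normalisation and zero-m 3j drop out of the ratio.
A: Δ: 6! 4! 4! / 15! → 1/3153150; sum: t=1:−1/17280 t=2:+1/1152 t=3:−1/864 t=4:+1/6912 = -7/34560; 3j²(5 5 4; 0 -1 1) = Δ·Π!·Σ² = 1/429  (sign +1)
B: Δ: 6! 4! 4! / 15! → 1/3153150; sum: t=2:+1/27648 t=3:−1/1296 t=4:+1/768 t=5:−1/4320 t=6:+1/414720 = 7/20736; 3j²(5 5 4; -1 1 0) = Δ·Π!·Σ² = 8/1287  (sign +1)
I_A²/I_B² = (1/429)/(8/1287) = 3/8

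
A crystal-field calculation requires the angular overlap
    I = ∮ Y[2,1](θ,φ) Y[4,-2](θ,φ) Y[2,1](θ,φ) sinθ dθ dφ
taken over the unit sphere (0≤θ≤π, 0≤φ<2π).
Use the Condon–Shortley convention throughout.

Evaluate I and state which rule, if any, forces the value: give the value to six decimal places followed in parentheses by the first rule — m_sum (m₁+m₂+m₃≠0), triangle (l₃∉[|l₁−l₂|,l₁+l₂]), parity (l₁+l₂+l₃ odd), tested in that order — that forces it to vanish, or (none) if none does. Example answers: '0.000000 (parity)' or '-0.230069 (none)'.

Rules hold: Σm=0, L=8 even, 2≤2≤6.
N = 5·9·5 = 225
Δ = 4!·0!·4!/9! = 1/630
Racah Σ t=2..2: t=2:+1/16 = 1/16
⇒ 3j(2 4 2; 0 0 0)² = 2/35, sgn +1
Racah Σ t=1..1: t=1:−1/36 = -1/36
⇒ 3j(2 4 2; 1 -2 1)² = 4/63, sgn +1
4πI² = N·(3j₀)²·(3jₘ)² = 40/49
I = +1·√(0.816327/4π) = 0.25487487
No selection rule forces the value: the integral is nonzero (none).

0.254875 (none)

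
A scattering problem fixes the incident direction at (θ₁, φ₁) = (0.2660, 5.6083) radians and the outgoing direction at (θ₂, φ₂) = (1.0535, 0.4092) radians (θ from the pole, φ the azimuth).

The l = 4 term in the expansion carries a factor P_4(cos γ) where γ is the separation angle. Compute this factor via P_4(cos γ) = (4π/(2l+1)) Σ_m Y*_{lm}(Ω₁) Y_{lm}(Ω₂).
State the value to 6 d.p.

-0.395067

Expand P_4 via completeness: Σ_{m} conj(Y_{4,m}) at Ω₁ times Y_{4,m} at Ω₂ —
  term(m=-4) = -0.000196+0.000496i   from Y*(Ω₁)=-0.001910-0.000904i, Y(Ω₂)=-0.016657-0.251998i
  term(m=-3) = -0.008861+0.000985i   from Y*(Ω₁)=-0.009618-0.019716i, Y(Ω₂)=+0.136762-0.382726i
  term(m=-2) = -0.012904-0.018969i   from Y*(Ω₁)=+0.027956-0.124415i, Y(Ω₂)=+0.122951-0.131347i
  term(m=-1) = -0.051687+0.097676i   from Y*(Ω₁)=+0.329421-0.263615i, Y(Ω₂)=-0.240298+0.104213i
  term(m=+0) = -0.135648+0.000000i   from Y*(Ω₁)=+0.571561-0.000000i, Y(Ω₂)=-0.237329+0.000000i
  term(m=+1) = -0.051687-0.097676i   from Y*(Ω₁)=-0.329421-0.263615i, Y(Ω₂)=+0.240298+0.104213i
  term(m=+2) = -0.012904+0.018969i   from Y*(Ω₁)=+0.027956+0.124415i, Y(Ω₂)=+0.122951+0.131347i
  term(m=+3) = -0.008861-0.000985i   from Y*(Ω₁)=+0.009618-0.019716i, Y(Ω₂)=-0.136762-0.382726i
  term(m=+4) = -0.000196-0.000496i   from Y*(Ω₁)=-0.001910+0.000904i, Y(Ω₂)=-0.016657+0.251998i
Accumulated sum -0.282946-0.000000i; after 4π/(2l+1) scaling, -0.395067-0.000000i ⇒ P_4 = -0.395067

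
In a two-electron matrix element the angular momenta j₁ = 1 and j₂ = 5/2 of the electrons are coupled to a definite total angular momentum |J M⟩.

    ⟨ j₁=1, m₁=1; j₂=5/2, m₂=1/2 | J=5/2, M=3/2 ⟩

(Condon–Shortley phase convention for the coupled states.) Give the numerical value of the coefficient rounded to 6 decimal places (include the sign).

+0.676123  (= +√(16/35))

j₁+j₂−J=1  J+j₁−j₂=1  J−j₁+j₂=4  j₁+j₂+J+1=7
(j₁±m₁, j₂±m₂, J±M) = (2,0,3,2,4,1)
P² = 576/35
sum k=0..0:
  [0] +1/6 = 1/6
S = 1/6
C² = P²·S² = 16/35 ; C = +0.676123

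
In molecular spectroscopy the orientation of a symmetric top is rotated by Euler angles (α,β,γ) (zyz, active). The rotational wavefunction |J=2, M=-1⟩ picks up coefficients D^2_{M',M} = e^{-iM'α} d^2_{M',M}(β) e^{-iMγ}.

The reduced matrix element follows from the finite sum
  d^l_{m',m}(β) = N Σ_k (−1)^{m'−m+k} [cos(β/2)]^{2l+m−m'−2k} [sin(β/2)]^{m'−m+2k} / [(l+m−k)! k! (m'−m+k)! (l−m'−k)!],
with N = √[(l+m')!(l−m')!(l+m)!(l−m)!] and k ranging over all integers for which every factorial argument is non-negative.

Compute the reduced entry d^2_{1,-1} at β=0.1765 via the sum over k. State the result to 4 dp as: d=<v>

d=0.0231

d^2_{1,-1}(β=0.1765) via the finite sum:
Half-angle: c=0.996108, s=0.088135. N=√(6·1·1·6)=6.000000
Admissible k: 0..1 (factorial args all ≥0)
  k=0: (−1)^2·6.0000/(2)·0.9961^2·0.0881^2 = +0.023123
  k=1: (−1)^3·6.0000/(6)·0.9961^0·0.0881^4 = -0.000060
d^2_{1,-1}(0.1765) = +0.023123 -0.000060 = +0.023062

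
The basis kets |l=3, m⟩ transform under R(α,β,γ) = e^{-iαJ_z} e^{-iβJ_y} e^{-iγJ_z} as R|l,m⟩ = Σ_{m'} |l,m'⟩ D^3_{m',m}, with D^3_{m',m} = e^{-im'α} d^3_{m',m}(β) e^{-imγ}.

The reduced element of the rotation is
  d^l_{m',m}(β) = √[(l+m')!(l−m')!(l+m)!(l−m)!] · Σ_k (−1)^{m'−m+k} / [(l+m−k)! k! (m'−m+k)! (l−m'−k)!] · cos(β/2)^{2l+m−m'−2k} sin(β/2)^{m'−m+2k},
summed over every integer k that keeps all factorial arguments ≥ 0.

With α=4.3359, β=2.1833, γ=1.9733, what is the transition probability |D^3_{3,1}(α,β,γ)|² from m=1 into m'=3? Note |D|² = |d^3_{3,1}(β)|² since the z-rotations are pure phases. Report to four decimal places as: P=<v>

First d^3_{3,1}(β=2.1833), then the phase factors e^{-i(3)α} and e^{-i(1)γ}:
Half-angle: c=0.461022, s=0.887389. N=√(720·1·24·2)=185.903201
k: max(0,(1)−(3))=0 … min(3+(1),3−(3))=0
  k=0: (−1)^2·185.9032/(48)·0.4610^4·0.8874^2 = +0.137771
d^3_{3,1}(2.1833) = +0.137771
|D^3_{3,1}|² = |d^3_{3,1}(β)|² = (+0.137771)² = 0.018981 (the z-rotation phases have unit modulus)

P=0.0190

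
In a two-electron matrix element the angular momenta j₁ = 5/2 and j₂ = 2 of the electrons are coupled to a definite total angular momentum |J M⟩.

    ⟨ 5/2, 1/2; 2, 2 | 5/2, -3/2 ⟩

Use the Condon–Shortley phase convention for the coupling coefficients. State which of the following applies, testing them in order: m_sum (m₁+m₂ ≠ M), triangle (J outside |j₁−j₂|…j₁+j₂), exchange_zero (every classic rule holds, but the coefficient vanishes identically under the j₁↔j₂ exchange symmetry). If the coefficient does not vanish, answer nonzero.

m_sum

m-sum: m₁+m₂ = 1/2+2 = 5/2, M = -3/2  ✗ ⇒ coefficient is 0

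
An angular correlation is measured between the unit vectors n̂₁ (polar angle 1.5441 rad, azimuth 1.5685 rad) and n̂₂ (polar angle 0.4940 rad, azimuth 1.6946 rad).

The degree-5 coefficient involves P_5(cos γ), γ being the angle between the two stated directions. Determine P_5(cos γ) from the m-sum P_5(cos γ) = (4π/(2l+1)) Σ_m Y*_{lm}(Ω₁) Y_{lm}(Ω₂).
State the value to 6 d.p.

Addition theorem: P_5(cos γ) = (4π/11) Σ_m Y*_{lm}(Ω₁) Y_{lm}(Ω₂), m = −5…5:
  m=-5: Y*=0.00532 + 0.46328j  Y=-0.00645 - 0.00906j  product 0.00416 - 0.00304j
  m=-4: Y*=0.03912 - 0.00036j  Y=0.05747 - 0.03104j  product 0.00224 - 0.00123j
  m=-3: Y*=0.00237 + 0.34335j  Y=0.07999 + 0.20537j  product -0.07033 + 0.02795j
  m=-2: Y*=0.04511 - 0.00021j  Y=-0.43111 + 0.10898j  product -0.01942 + 0.00501j
  m=-1: Y*=0.00073 + 0.31698j  Y=-0.05188 - 0.41691j  product 0.13211 - 0.01675j
  m=+0: Y*=0.04667 + 0.00000j  Y=-0.14474 + 0.00000j  product -0.00675 + 0.00000j
  m=+1: Y*=-0.00073 + 0.31698j  Y=0.05188 - 0.41691j  product 0.13211 + 0.01675j
  m=+2: Y*=0.04511 + 0.00021j  Y=-0.43111 - 0.10898j  product -0.01942 - 0.00501j
  m=+3: Y*=-0.00237 + 0.34335j  Y=-0.07999 + 0.20537j  product -0.07033 - 0.02795j
  m=+4: Y*=0.03912 + 0.00036j  Y=0.05747 + 0.03104j  product 0.00224 + 0.00123j
  m=+5: Y*=-0.00532 + 0.46328j  Y=0.00645 - 0.00906j  product 0.00416 + 0.00304j
Σ over m = 0.09077 - 0.00000j; ×(4π/11) → 0.10369 - 0.00000j. Real part: 0.103693

0.103693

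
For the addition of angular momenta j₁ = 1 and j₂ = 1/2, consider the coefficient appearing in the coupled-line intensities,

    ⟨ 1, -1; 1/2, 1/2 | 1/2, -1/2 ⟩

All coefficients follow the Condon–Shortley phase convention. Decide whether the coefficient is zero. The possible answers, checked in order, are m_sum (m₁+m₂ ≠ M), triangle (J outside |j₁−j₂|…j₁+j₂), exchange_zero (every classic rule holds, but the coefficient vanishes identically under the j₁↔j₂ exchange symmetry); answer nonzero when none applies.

m-sum: m₁+m₂ = -1+1/2 = -1/2, M = -1/2  ✓
triangle: |j₁−j₂| = 1/2 ≤ J = 1/2 ≤ j₁+j₂ = 3/2  ✓
exchange: j₁≠j₂ or m₁≠m₂ — the exchange symmetry imposes no constraint here
value check: CG = −√(2/3) = -0.816497 ≠ 0

nonzero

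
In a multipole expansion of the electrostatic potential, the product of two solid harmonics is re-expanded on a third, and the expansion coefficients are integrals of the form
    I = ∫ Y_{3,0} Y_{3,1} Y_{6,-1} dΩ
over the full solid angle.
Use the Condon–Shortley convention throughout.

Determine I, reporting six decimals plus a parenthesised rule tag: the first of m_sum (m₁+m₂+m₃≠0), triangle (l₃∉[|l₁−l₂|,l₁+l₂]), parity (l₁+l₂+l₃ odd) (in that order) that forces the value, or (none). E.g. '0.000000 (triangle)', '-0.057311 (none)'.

Checks pass: Σm=0; 12 even; l₃=6∈[0,6].
(2·3+1)(2·3+1)(2·6+1) = 637
Δ: 0! 6! 6! / 13! → 1/12012
sum: t=0:+1/1296 = 1/1296
3j²(3 3 6; 0 0 0) = Δ·Π!·Σ² = 100/3003  (sign +1)
sum: t=0:+1/1728 = 1/1728
3j²(3 3 6; 0 1 -1) = Δ·Π!·Σ² = 25/858  (sign -1)
combine: 4πI² = 637·100/3003·25/858 = 8750/14157
take √, sign -1: I = -0.22177545
No selection rule forces the value: the integral is nonzero (none).

-0.221775 (none)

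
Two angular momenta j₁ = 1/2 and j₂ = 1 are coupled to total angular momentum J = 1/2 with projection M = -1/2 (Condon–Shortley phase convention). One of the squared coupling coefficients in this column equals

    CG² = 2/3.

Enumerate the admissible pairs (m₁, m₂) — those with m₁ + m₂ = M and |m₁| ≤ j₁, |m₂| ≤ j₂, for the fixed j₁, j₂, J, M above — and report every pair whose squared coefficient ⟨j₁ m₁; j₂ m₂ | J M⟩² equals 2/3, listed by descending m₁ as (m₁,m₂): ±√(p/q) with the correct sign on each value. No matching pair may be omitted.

Admissible pairs with m₁+m₂ = M = -1/2: (-1/2,0), (1/2,-1)
  (m₁,m₂)=(1/2,-1): CG² = 2/3, CG = +√(2/3)   ← matches the target
  (m₁,m₂)=(-1/2,0): CG² = 1/3, CG = −√(1/3)
Pairs with CG² = 2/3: (1/2,-1): +√(2/3)

(1/2,-1): +√(2/3)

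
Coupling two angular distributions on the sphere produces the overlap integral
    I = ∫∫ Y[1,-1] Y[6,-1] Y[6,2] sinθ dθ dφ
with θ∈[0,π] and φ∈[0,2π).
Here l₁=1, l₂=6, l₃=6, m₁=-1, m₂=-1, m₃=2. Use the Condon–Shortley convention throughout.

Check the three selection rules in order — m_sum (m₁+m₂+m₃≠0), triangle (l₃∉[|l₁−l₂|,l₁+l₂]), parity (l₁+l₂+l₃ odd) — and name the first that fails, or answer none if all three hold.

m₁+m₂+m₃ = -1 − 1 + 2 = 0  ✓
triangle: |1−6|=5 ≤ l₃=6 ≤ 1+6=7  ✓
parity: l₁+l₂+l₃ = 13 is odd  ✗

parity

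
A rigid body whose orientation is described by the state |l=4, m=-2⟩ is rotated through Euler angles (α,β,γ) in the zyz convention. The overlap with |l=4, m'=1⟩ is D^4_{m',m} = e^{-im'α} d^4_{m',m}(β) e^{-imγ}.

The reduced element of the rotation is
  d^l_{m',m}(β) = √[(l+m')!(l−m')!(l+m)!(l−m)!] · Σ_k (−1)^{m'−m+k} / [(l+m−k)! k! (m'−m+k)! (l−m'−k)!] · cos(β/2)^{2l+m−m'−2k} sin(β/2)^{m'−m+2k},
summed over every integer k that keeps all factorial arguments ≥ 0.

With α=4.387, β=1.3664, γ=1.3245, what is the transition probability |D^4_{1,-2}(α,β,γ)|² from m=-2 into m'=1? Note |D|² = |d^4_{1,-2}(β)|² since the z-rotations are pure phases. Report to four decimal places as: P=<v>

P=0.0189

D^4_{1,-2}(4.3870,1.3664,1.3245) = e^{-i·1·4.3870}·d^4_{1,-2}(1.3664)·e^{-i·-2·1.3245}. Compute d first:
c=cos(1.366400/2)=0.775557, s=sin(1.366400/2)=0.631278; N=√[120·6·2·720]=1018.233765
k: max(0,(-2)−(1))=0 … min(4+(-2),4−(1))=2
  k=0: (−1)^3·1018.2338/(72)·0.7756^5·0.6313^3 = -0.998262
  k=1: (−1)^4·1018.2338/(48)·0.7756^3·0.6313^5 = +0.992088
  k=2: (−1)^5·1018.2338/(240)·0.7756^1·0.6313^7 = -0.131460
d^4_{1,-2}(1.3664) = -0.998262 +0.992088 -0.131460 = -0.137634
|D^4_{1,-2}|² = |d^4_{1,-2}(β)|² = (-0.137634)² = 0.018943 (the z-rotation phases have unit modulus)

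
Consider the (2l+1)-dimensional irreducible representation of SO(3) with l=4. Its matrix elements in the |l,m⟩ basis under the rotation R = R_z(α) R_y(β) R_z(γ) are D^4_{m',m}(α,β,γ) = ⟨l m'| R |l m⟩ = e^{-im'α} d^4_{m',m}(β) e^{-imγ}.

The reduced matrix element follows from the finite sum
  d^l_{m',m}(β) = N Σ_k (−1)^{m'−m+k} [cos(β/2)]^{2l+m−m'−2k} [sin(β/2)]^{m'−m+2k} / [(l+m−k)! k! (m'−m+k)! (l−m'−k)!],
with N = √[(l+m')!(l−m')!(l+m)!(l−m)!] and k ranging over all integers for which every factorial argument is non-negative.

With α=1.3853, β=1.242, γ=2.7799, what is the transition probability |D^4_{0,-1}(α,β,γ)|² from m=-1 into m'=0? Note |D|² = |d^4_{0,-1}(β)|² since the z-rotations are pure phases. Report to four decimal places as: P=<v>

Split into d^4_{0,-1}(β=1.2420) × two z-phases.
c=cos(1.242000/2)=0.813297, s=sin(1.242000/2)=0.581849; N=√[24·24·6·120]=643.987578
Admissible k: 0..3 (factorial args all ≥0)
  k=0: (−1)^1·643.9876/(144)·0.8133^7·0.5818^1 = -0.612448
  k=1: (−1)^2·643.9876/(24)·0.8133^5·0.5818^3 = +1.880799
  k=2: (−1)^3·643.9876/(24)·0.8133^3·0.5818^5 = -0.962641
  k=3: (−1)^4·643.9876/(144)·0.8133^1·0.5818^7 = +0.082117
d^4_{0,-1}(1.2420) = -0.612448 +1.880799 -0.962641 +0.082117 = +0.387828
|D^4_{0,-1}|² = |d^4_{0,-1}(β)|² = (+0.387828)² = 0.150410 (the z-rotation phases have unit modulus)

P=0.1504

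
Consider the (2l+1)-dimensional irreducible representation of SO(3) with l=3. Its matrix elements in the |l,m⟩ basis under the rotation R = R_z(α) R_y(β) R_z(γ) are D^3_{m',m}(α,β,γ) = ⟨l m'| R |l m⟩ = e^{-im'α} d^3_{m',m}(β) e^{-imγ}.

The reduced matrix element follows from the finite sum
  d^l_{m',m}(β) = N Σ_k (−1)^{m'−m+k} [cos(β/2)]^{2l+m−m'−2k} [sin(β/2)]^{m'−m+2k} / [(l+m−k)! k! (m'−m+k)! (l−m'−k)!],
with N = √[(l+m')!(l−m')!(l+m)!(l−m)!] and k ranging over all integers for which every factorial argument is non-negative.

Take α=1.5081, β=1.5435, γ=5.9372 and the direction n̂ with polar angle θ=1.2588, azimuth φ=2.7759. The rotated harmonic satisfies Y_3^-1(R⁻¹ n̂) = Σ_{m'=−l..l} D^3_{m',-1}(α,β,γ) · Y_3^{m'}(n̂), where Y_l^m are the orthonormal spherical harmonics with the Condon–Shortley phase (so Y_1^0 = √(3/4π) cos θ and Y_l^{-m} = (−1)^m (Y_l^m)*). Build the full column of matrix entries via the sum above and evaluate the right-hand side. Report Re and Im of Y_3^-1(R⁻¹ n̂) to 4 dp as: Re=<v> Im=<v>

Re=0.1091 Im=0.1395

Need the full column D^3_{m',-1} for m'=−3..3 at α=1.5081, β=1.5435, γ=5.9372.
cos(β/2)=0.716691, sin(β/2)=0.697391
d^3_{-3,-1}: single k=2 term ⇒ +0.496966;  D = -0.252978-0.427758i
d^3_{-2,-1}: k∈[1..2] ⇒ +0.417001 -0.789686 = -0.372686;  D = +0.332042-0.169242i
d^3_{-1,-1}: k∈[0..2] ⇒ +0.135517 -1.026528 +0.728987 = -0.162024;  D = -0.064388-0.148681i
d^3_{0,-1}: k∈[0..2] ⇒ -0.456801 +1.297587 -0.409546 = +0.431239;  D = +0.405685-0.146243i
d^3_{1,-1}: k∈[0..2] ⇒ +0.769896 -0.971982 +0.115042 = -0.087045;  D = +0.024330+0.083575i
d^3_{2,-1}: k∈[0..1] ⇒ -0.789686 +0.373863 = -0.415823;  D = +0.405747-0.090985i
d^3_{3,-1}: single k=0 term ⇒ +0.470559;  D = +0.073991+0.464705i
Y_3^{m'}(θ=1.2588,φ=2.7759) and Σ D·Y over m':
  (-0.2530-0.4278i)·(-0.1641-0.3201i)  (+0.3320-0.1692i)·(+0.2115+0.1898i)  (-0.0644-0.1487i)·(+0.1519+0.0582i)  (+0.4057-0.1462i)·(-0.2897+0.0000i)  (+0.0243+0.0836i)·(-0.1519+0.0582i)  (+0.4057-0.0910i)·(+0.2115-0.1898i)  (+0.0740+0.4647i)·(+0.1641-0.3201i)
Y_3^-1(R⁻¹ n̂) = +0.109141+0.139452i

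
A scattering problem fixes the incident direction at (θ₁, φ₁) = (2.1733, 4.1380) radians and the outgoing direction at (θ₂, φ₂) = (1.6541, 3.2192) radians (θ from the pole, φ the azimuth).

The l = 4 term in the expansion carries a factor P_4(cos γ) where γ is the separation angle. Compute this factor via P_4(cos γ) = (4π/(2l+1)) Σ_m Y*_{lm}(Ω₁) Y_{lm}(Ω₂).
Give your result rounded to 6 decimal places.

Expand P_4 via completeness: Σ_{m} conj(Y_{4,m}) at Ω₁ times Y_{4,m} at Ω₂ —
  [-4]  conj(Y_{4,-4})(Ω₁) = -0.135503-0.152404i ; Y_{4,-4}(Ω₂) = +0.415566-0.133314i ; Δ = -0.076628-0.045270i
  [-3]  conj(Y_{4,-3})(Ω₁) = -0.392141+0.060217i ; Y_{4,-3}(Ω₂) = +0.100288-0.023780i ; Δ = -0.037895+0.015364i
  [-2]  conj(Y_{4,-2})(Ω₁) = -0.116093+0.258562i ; Y_{4,-2}(Ω₂) = -0.312307+0.048868i ; Δ = +0.023621-0.086424i
  [-1]  conj(Y_{4,-1})(Ω₁) = -0.090241-0.139437i ; Y_{4,-1}(Ω₂) = -0.115434+0.008977i ; Δ = +0.011669+0.015286i
  [+0]  conj(Y_{4,0})(Ω₁) = -0.319974-0.000000i ; Y_{4,0}(Ω₂) = +0.295562+0.000000i ; Δ = -0.094572-0.000000i
  [+1]  conj(Y_{4,1})(Ω₁) = +0.090241-0.139437i ; Y_{4,1}(Ω₂) = +0.115434+0.008977i ; Δ = +0.011669-0.015286i
  [+2]  conj(Y_{4,2})(Ω₁) = -0.116093-0.258562i ; Y_{4,2}(Ω₂) = -0.312307-0.048868i ; Δ = +0.023621+0.086424i
  [+3]  conj(Y_{4,3})(Ω₁) = +0.392141+0.060217i ; Y_{4,3}(Ω₂) = -0.100288-0.023780i ; Δ = -0.037895-0.015364i
  [+4]  conj(Y_{4,4})(Ω₁) = -0.135503+0.152404i ; Y_{4,4}(Ω₂) = +0.415566+0.133314i ; Δ = -0.076628+0.045270i
Accumulated sum -0.253038-0.000000i; after 4π/(2l+1) scaling, -0.353308-0.000000i ⇒ P_4 = -0.353308

-0.353308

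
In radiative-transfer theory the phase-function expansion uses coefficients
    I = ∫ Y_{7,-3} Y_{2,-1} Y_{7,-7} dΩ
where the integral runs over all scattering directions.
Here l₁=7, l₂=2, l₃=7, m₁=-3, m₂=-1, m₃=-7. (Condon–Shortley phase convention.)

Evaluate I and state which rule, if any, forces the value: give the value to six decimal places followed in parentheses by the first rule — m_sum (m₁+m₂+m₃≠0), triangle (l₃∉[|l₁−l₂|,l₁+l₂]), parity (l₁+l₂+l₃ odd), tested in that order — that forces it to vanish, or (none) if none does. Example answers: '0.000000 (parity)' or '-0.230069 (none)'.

Σmᵢ = -11 ≠ 0, so the φ-integral vanishes; I = 0

0.000000 (m_sum)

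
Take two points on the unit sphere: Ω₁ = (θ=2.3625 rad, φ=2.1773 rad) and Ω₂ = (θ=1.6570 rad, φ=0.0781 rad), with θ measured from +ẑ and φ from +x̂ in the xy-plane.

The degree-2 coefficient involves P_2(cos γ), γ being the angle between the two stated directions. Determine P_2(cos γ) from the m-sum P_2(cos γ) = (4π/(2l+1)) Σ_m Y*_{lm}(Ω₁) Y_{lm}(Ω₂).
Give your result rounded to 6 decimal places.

-0.372403

Addition theorem: P_2(cos γ) = (4π/5) Σ_m Y*_{lm}(Ω₁) Y_{lm}(Ω₂), m = −2…2:
  m=-2: Y*=-0.06678 - 0.17863j  Y=0.37874 - 0.05965j  product -0.03595 - 0.06367j
  m=-1: Y*=0.22016 - 0.31736j  Y=-0.06607 + 0.00517j  product -0.01290 + 0.02210j
  m=+0: Y*=0.16366 + 0.00000j  Y=-0.30838 + 0.00000j  product -0.05047 + 0.00000j
  m=+1: Y*=-0.22016 - 0.31736j  Y=0.06607 + 0.00517j  product -0.01290 - 0.02210j
  m=+2: Y*=-0.06678 + 0.17863j  Y=0.37874 + 0.05965j  product -0.03595 + 0.06367j
Σ over m = -0.14817 + 0.00000j; ×(4π/5) → -0.37240 + 0.00000j. Real part: -0.372403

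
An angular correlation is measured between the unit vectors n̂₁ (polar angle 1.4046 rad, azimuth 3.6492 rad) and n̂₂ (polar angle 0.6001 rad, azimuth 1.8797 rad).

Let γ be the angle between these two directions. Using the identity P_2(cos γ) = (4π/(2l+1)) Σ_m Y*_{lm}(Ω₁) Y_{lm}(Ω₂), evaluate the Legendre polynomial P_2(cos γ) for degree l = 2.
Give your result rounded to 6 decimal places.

-0.498940

Term-by-term m-sum for l=2 (normalisation 4π/5 = 2.513274):
  m=-2: (+0.198160+0.319195i) × (-0.100417+0.071357i) = -0.042675-0.017913i  (running Σ = -0.042675-0.017913i)
  m=-1: (-0.110151-0.061268i) × (-0.109461-0.343009i) = -0.008958+0.044489i  (running Σ = -0.051634+0.026576i)
  m=0: (-0.289497-0.000000i) × (+0.329034+0.000000i) = -0.095254-0.000000i  (running Σ = -0.146888+0.026576i)
  m=1: (+0.110151-0.061268i) × (+0.109461-0.343009i) = -0.008958-0.044489i  (running Σ = -0.155846-0.017913i)
  m=2: (+0.198160-0.319195i) × (-0.100417-0.071357i) = -0.042675+0.017913i  (running Σ = -0.198522+0.000000i)
Σ over m = -0.198522+0.000000i; ×(4π/5) → -0.498940+0.000000i. Real part: -0.498940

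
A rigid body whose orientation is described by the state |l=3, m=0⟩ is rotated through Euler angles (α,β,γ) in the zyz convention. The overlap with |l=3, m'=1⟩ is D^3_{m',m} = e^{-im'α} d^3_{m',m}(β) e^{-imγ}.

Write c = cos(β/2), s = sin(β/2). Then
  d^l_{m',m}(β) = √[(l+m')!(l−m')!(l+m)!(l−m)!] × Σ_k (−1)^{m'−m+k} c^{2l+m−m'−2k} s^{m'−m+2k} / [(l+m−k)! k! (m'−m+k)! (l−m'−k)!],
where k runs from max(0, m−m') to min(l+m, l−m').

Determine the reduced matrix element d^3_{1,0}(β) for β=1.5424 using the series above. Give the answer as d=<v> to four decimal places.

d=0.4311

d^3_{1,0}(β=1.5424) via the finite sum:
With c≡cos(β/2)=0.717075 and s≡sin(β/2)=0.696996, N=[24·2·6·6]^{1/2}=41.569219
Admissible k: 0..2 (factorial args all ≥0)
  k=0: (−1)^1·41.5692/(12)·0.7171^5·0.6970^1 = -0.457766
  k=1: (−1)^2·41.5692/(4)·0.7171^3·0.6970^3 = +1.297468
  k=2: (−1)^3·41.5692/(12)·0.7171^1·0.6970^5 = -0.408608
d^3_{1,0}(1.5424) = -0.457766 +1.297468 -0.408608 = +0.431094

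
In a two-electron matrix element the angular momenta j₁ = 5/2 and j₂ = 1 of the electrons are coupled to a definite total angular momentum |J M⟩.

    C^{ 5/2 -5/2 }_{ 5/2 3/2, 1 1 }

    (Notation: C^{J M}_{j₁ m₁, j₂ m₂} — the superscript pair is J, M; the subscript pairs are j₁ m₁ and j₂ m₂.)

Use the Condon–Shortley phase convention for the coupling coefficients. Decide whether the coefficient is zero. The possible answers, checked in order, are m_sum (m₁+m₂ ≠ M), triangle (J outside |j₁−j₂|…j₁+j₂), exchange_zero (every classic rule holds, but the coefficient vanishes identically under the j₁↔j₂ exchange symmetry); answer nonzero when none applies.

m-sum: m₁+m₂ = 3/2+1 = 5/2, M = -5/2  ✗ ⇒ coefficient is 0

m_sum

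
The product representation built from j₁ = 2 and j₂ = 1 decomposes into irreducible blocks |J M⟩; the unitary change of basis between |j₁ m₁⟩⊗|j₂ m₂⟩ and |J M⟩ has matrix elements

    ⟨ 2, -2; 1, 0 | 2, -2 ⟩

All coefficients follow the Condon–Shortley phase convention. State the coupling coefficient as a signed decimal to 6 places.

-0.816497

√[5·1!3!1!/6! · 0!4!1!1!0!4!] = √(24)
  +(−1)^1/∏(1,0,3,0,0,1)! = -1/6  (running -1/6)
⟨..|..⟩ = √(24)·(-1/6) = -0.816497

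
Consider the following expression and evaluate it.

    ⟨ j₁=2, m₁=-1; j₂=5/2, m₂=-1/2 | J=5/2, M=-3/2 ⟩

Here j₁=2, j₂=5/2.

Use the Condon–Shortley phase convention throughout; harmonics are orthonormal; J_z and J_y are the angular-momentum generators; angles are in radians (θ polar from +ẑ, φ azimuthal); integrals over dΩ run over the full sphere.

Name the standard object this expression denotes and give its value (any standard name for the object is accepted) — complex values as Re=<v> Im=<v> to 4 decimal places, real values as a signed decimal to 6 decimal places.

This is a Clebsch–Gordan (vector-coupling) coefficient.
√[6·2!2!3!/8! · 1!3!2!3!1!4!] = √(216/35)
  +(−1)^1/∏(1,1,2,1,0,2)! = -1/4  (running -1/4)
  +(−1)^2/∏(2,0,1,0,1,3)! = 1/12  (running -1/6)
⟨..|..⟩ = √(216/35)·(-1/6) = -0.414039

Clebsch–Gordan coefficient, −√(6/35) ≈ -0.414039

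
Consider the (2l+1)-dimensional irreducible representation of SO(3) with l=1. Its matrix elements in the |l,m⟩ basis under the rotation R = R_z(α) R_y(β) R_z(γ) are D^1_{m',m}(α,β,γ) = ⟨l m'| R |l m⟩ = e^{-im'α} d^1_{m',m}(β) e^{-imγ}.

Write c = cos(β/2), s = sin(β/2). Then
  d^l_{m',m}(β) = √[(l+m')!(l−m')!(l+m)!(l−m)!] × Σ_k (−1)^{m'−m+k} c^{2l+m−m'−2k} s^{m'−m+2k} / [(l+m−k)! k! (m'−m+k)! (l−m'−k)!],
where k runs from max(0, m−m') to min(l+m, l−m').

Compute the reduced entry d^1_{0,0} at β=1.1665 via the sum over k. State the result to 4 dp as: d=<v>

d^1_{0,0}(β=1.1665) via the finite sum:
Half-angle: c=0.834677, s=0.550740. N=√(1·1·1·1)=1.000000
Admissible k: 0..1 (factorial args all ≥0)
  k=0: (−1)^0·1.0000/(1)·0.8347^2·0.5507^0 = +0.696686
  k=1: (−1)^1·1.0000/(1)·0.8347^0·0.5507^2 = -0.303314
d^1_{0,0}(1.1665) = +0.696686 -0.303314 = +0.393372

d=0.3934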